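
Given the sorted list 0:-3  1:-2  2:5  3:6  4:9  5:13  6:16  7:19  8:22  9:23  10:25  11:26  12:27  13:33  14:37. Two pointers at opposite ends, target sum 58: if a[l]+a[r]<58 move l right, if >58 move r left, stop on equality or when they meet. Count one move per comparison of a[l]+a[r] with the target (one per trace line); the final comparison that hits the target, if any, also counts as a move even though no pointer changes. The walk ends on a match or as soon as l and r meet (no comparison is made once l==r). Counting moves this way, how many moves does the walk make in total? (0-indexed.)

l=0 r=14: -3+37=34 <58, l++
l=1 r=14: -2+37=35 <58, l++
l=2 r=14: 5+37=42 <58, l++
l=3 r=14: 6+37=43 <58, l++
l=4 r=14: 9+37=46 <58, l++
l=5 r=14: 13+37=50 <58, l++
l=6 r=14: 16+37=53 <58, l++
l=7 r=14: 19+37=56 <58, l++
l=8 r=14: 22+37=59 >58, r--
l=8 r=13: 22+33=55 <58, l++
l=9 r=13: 23+33=56 <58, l++
l=10 r=13: 25+33=58, found

12 moves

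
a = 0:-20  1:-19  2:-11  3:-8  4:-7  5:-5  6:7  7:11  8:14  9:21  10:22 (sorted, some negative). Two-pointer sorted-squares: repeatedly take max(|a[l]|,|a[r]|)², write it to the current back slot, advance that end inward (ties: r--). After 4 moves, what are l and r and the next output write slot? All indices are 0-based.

l=2, r=8, next write slot=6

l=0 r=10: |-20|<=|22| out[10]=484, r--
l=0 r=9: |-20|<=|21| out[9]=441, r--
l=0 r=8: |-20|>|14| out[8]=400, l++
l=1 r=8: |-19|>|14| out[7]=361, l++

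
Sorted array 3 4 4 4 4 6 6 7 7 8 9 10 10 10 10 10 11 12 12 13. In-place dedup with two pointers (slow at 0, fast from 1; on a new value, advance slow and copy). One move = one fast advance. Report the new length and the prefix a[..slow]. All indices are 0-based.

(s=0,f=1) a[fast]=4≠a[slow]=3 write a[1]=4 → slow++,fast++
(s=1,f=2) a[fast]=4=a[slow] dup → fast++
(s=1,f=3) a[fast]=4=a[slow] dup → fast++
(s=1,f=4) a[fast]=4=a[slow] dup → fast++
(s=1,f=5) a[fast]=6≠a[slow]=4 write a[2]=6 → slow++,fast++
(s=2,f=6) a[fast]=6=a[slow] dup → fast++
(s=2,f=7) a[fast]=7≠a[slow]=6 write a[3]=7 → slow++,fast++
(s=3,f=8) a[fast]=7=a[slow] dup → fast++
(s=3,f=9) a[fast]=8≠a[slow]=7 write a[4]=8 → slow++,fast++
(s=4,f=10) a[fast]=9≠a[slow]=8 write a[5]=9 → slow++,fast++
(s=5,f=11) a[fast]=10≠a[slow]=9 write a[6]=10 → slow++,fast++
(s=6,f=12) a[fast]=10=a[slow] dup → fast++
(s=6,f=13) a[fast]=10=a[slow] dup → fast++
(s=6,f=14) a[fast]=10=a[slow] dup → fast++
(s=6,f=15) a[fast]=10=a[slow] dup → fast++
(s=6,f=16) a[fast]=11≠a[slow]=10 write a[7]=11 → slow++,fast++
(s=7,f=17) a[fast]=12≠a[slow]=11 write a[8]=12 → slow++,fast++
(s=8,f=18) a[fast]=12=a[slow] dup → fast++
(s=8,f=19) a[fast]=13≠a[slow]=12 write a[9]=13 → slow++,fast++

length 10; prefix = [3, 4, 6, 7, 8, 9, 10, 11, 12, 13]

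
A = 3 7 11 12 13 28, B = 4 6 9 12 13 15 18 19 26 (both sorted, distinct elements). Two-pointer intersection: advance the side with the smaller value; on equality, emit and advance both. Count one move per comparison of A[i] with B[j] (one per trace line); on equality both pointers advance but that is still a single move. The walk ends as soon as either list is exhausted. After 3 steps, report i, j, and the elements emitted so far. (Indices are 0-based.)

i=0 j=0: 3<4, i++
i=1 j=0: 7>4, j++
i=1 j=1: 7>6, j++

i=1, j=2, emitted=[]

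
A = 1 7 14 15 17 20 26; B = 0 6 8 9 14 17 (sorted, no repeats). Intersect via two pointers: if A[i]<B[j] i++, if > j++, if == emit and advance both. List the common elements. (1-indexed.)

intersection = [14, 17]

[i=1,j=1] 1>0 → j++
[i=1,j=2] 1<6 → i++
[i=2,j=2] 7>6 → j++
[i=2,j=3] 7<8 → i++
[i=3,j=3] 14>8 → j++
[i=3,j=4] 14>9 → j++
[i=3,j=5] 14==14 emit → i++,j++
[i=4,j=6] 15<17 → i++
[i=5,j=6] 17==17 emit → i++,j++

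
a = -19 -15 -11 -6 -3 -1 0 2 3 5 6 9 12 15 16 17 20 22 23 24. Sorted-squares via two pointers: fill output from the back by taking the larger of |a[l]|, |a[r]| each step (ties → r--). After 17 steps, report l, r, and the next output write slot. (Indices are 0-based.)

[0,19] |-19|<=|24| out[19]=576 → r--
[0,18] |-19|<=|23| out[18]=529 → r--
[0,17] |-19|<=|22| out[17]=484 → r--
[0,16] |-19|<=|20| out[16]=400 → r--
[0,15] |-19|>|17| out[15]=361 → l++
[1,15] |-15|<=|17| out[14]=289 → r--
[1,14] |-15|<=|16| out[13]=256 → r--
[1,13] |-15|<=|15| out[12]=225 → r--
[1,12] |-15|>|12| out[11]=225 → l++
[2,12] |-11|<=|12| out[10]=144 → r--
[2,11] |-11|>|9| out[9]=121 → l++
[3,11] |-6|<=|9| out[8]=81 → r--
[3,10] |-6|<=|6| out[7]=36 → r--
[3,9] |-6|>|5| out[6]=36 → l++
[4,9] |-3|<=|5| out[5]=25 → r--
[4,8] |-3|<=|3| out[4]=9 → r--
[4,7] |-3|>|2| out[3]=9 → l++

l=5, r=7, next write slot=2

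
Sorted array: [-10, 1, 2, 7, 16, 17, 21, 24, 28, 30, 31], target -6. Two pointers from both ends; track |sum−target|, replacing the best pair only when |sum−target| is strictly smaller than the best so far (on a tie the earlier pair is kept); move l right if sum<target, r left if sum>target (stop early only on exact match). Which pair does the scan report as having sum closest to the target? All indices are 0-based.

pair (-10, 2) with sum -8 (|Δ|=2)

l=0 r=10: -10+31=21 d=27 *, r--
l=0 r=9: -10+30=20 d=26 *, r--
l=0 r=8: -10+28=18 d=24 *, r--
l=0 r=7: -10+24=14 d=20 *, r--
l=0 r=6: -10+21=11 d=17 *, r--
l=0 r=5: -10+17=7 d=13 *, r--
l=0 r=4: -10+16=6 d=12 *, r--
l=0 r=3: -10+7=-3 d=3 *, r--
l=0 r=2: -10+2=-8 d=2 *, l++
l=1 r=2: 1+2=3 d=9, r--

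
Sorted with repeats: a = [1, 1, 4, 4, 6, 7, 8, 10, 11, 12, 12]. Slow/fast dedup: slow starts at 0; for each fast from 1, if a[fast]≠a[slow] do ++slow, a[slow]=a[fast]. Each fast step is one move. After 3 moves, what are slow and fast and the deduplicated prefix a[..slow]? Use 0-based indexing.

(s=0,f=1) a[fast]=1=a[slow] dup → fast++
(s=0,f=2) a[fast]=4≠a[slow]=1 write a[1]=4 → slow++,fast++
(s=1,f=3) a[fast]=4=a[slow] dup → fast++

slow=1, fast=4, prefix=[1, 4]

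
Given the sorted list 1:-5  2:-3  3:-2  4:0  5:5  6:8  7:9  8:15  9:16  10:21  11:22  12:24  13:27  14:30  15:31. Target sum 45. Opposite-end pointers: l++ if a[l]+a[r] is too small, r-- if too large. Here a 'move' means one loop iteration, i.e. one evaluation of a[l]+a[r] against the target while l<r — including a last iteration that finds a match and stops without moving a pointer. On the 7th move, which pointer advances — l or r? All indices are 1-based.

l

[1,15] -5+31=26 <45 → l++
[2,15] -3+31=28 <45 → l++
[3,15] -2+31=29 <45 → l++
[4,15] 0+31=31 <45 → l++
[5,15] 5+31=36 <45 → l++
[6,15] 8+31=39 <45 → l++
[7,15] 9+31=40 <45 → l++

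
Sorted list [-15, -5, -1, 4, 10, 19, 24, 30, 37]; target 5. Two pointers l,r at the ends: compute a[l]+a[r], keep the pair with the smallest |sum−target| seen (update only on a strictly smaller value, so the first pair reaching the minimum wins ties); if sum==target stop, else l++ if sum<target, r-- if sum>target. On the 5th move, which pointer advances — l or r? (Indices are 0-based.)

[0,8] -15+37=22 d=17 * → r--
[0,7] -15+30=15 d=10 * → r--
[0,6] -15+24=9 d=4 * → r--
[0,5] -15+19=4 d=1 * → l++
[1,5] -5+19=14 d=9 → r--

r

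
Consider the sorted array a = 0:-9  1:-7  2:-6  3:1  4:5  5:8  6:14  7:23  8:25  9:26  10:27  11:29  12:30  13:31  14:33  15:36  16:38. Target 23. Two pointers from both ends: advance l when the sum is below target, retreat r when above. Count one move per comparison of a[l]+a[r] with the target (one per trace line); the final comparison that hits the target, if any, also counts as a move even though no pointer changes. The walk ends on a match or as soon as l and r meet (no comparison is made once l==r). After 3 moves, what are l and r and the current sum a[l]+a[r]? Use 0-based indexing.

l=0 r=16: -9+38=29 >23, r--
l=0 r=15: -9+36=27 >23, r--
l=0 r=14: -9+33=24 >23, r--

l=0, r=13, sum=22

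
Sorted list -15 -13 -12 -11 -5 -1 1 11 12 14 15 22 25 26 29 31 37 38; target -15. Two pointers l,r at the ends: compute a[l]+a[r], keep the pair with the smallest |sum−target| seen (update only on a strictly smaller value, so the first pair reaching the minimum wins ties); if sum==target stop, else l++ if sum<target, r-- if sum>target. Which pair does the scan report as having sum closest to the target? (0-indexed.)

[0,17] -15+38=23 d=38 * → r--
[0,16] -15+37=22 d=37 * → r--
[0,15] -15+31=16 d=31 * → r--
[0,14] -15+29=14 d=29 * → r--
[0,13] -15+26=11 d=26 * → r--
[0,12] -15+25=10 d=25 * → r--
[0,11] -15+22=7 d=22 * → r--
[0,10] -15+15=0 d=15 * → r--
[0,9] -15+14=-1 d=14 * → r--
[0,8] -15+12=-3 d=12 * → r--
[0,7] -15+11=-4 d=11 * → r--
[0,6] -15+1=-14 d=1 * → r--
[0,5] -15+-1=-16 d=1 → l++
[1,5] -13+-1=-14 d=1 → r--
[1,4] -13+-5=-18 d=3 → l++
[2,4] -12+-5=-17 d=2 → l++
[3,4] -11+-5=-16 d=1 → l++

pair (-15, 1) with sum -14 (|Δ|=1)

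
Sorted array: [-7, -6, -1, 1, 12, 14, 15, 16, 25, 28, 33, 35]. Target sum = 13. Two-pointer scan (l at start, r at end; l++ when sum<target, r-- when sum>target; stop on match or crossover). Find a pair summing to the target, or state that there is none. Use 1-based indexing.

l=1 r=12: -7+35=28 >13, r--
l=1 r=11: -7+33=26 >13, r--
l=1 r=10: -7+28=21 >13, r--
l=1 r=9: -7+25=18 >13, r--
l=1 r=8: -7+16=9 <13, l++
l=2 r=8: -6+16=10 <13, l++
l=3 r=8: -1+16=15 >13, r--
l=3 r=7: -1+15=14 >13, r--
l=3 r=6: -1+14=13, found

(-1, 14)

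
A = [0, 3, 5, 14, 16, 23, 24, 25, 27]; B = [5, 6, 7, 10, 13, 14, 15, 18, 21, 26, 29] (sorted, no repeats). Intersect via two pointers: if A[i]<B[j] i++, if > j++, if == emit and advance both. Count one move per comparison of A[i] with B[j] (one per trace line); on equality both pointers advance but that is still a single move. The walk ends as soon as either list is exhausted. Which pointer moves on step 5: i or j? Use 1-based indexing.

j

i=1 j=1: 0<5, i++
i=2 j=1: 3<5, i++
i=3 j=1: 5==5 emit, i++,j++
i=4 j=2: 14>6, j++
i=4 j=3: 14>7, j++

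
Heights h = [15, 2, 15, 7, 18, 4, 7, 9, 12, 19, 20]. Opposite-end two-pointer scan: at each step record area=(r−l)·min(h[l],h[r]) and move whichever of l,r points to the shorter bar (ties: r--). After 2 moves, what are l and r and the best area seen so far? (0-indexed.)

[0,10] min(15,20)*10=150 best=150 * → l++
[1,10] min(2,20)*9=18 best=150 → l++

l=2, r=10, best area=150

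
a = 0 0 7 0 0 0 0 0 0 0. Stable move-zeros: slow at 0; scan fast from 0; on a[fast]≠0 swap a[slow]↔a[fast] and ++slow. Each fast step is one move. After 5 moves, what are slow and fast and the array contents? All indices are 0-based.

slow=0 fast=0: a[fast]=0, fast++
slow=0 fast=1: a[fast]=0, fast++
slow=0 fast=2: a[fast]=7≠0 swap→a[0]=7, slow++,fast++
slow=1 fast=3: a[fast]=0, fast++
slow=1 fast=4: a[fast]=0, fast++

slow=1, fast=5, a=[7, 0, 0, 0, 0, 0, 0, 0, 0, 0]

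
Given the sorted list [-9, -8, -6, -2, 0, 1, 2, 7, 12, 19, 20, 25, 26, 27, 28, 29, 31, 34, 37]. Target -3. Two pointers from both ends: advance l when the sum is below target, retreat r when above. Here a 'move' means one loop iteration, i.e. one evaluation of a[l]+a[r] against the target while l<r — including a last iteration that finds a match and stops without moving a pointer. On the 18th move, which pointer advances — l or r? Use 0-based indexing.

[0,18] -9+37=28 >-3 → r--
[0,17] -9+34=25 >-3 → r--
[0,16] -9+31=22 >-3 → r--
[0,15] -9+29=20 >-3 → r--
[0,14] -9+28=19 >-3 → r--
[0,13] -9+27=18 >-3 → r--
[0,12] -9+26=17 >-3 → r--
[0,11] -9+25=16 >-3 → r--
[0,10] -9+20=11 >-3 → r--
[0,9] -9+19=10 >-3 → r--
[0,8] -9+12=3 >-3 → r--
[0,7] -9+7=-2 >-3 → r--
[0,6] -9+2=-7 <-3 → l++
[1,6] -8+2=-6 <-3 → l++
[2,6] -6+2=-4 <-3 → l++
[3,6] -2+2=0 >-3 → r--
[3,5] -2+1=-1 >-3 → r--
[3,4] -2+0=-2 >-3 → r--

r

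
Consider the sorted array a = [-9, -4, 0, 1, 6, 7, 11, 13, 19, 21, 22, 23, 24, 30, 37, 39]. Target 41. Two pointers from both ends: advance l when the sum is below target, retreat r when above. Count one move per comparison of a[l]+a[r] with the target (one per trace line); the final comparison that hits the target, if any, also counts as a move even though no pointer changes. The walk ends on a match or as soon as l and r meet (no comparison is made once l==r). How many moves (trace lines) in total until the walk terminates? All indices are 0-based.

[0,15] -9+39=30 <41 → l++
[1,15] -4+39=35 <41 → l++
[2,15] 0+39=39 <41 → l++
[3,15] 1+39=40 <41 → l++
[4,15] 6+39=45 >41 → r--
[4,14] 6+37=43 >41 → r--
[4,13] 6+30=36 <41 → l++
[5,13] 7+30=37 <41 → l++
[6,13] 11+30=41 → found

9 moves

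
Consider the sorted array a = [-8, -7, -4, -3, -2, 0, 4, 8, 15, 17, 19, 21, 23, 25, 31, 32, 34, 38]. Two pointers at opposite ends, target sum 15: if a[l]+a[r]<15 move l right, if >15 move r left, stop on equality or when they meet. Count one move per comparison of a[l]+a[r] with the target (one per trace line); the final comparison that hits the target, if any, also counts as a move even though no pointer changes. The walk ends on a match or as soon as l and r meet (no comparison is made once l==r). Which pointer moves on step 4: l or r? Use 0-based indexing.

l=0 r=17: -8+38=30 >15, r--
l=0 r=16: -8+34=26 >15, r--
l=0 r=15: -8+32=24 >15, r--
l=0 r=14: -8+31=23 >15, r--

r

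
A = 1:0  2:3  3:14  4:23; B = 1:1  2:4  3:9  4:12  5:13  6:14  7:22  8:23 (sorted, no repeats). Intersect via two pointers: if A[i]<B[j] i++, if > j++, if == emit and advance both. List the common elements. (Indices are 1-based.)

intersection = [14, 23]

i=1 j=1: 0<1, i++
i=2 j=1: 3>1, j++
i=2 j=2: 3<4, i++
i=3 j=2: 14>4, j++
i=3 j=3: 14>9, j++
i=3 j=4: 14>12, j++
i=3 j=5: 14>13, j++
i=3 j=6: 14==14 emit, i++,j++
i=4 j=7: 23>22, j++
i=4 j=8: 23==23 emit, i++,j++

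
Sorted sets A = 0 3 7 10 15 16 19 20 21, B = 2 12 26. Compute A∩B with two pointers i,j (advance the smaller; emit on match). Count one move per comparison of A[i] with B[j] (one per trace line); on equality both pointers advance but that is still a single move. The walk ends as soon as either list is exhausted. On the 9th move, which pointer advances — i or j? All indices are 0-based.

i

i=0 j=0: 0<2, i++
i=1 j=0: 3>2, j++
i=1 j=1: 3<12, i++
i=2 j=1: 7<12, i++
i=3 j=1: 10<12, i++
i=4 j=1: 15>12, j++
i=4 j=2: 15<26, i++
i=5 j=2: 16<26, i++
i=6 j=2: 19<26, i++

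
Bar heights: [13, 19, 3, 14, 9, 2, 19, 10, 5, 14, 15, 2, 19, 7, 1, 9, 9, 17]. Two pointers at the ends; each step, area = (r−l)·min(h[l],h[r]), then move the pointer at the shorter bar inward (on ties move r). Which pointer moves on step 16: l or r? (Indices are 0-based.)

l=0 r=17: min(13,17)*17=221 best=221 *, l++
l=1 r=17: min(19,17)*16=272 best=272 *, r--
l=1 r=16: min(19,9)*15=135 best=272, r--
l=1 r=15: min(19,9)*14=126 best=272, r--
l=1 r=14: min(19,1)*13=13 best=272, r--
l=1 r=13: min(19,7)*12=84 best=272, r--
l=1 r=12: min(19,19)*11=209 best=272, r--
l=1 r=11: min(19,2)*10=20 best=272, r--
l=1 r=10: min(19,15)*9=135 best=272, r--
l=1 r=9: min(19,14)*8=112 best=272, r--
l=1 r=8: min(19,5)*7=35 best=272, r--
l=1 r=7: min(19,10)*6=60 best=272, r--
l=1 r=6: min(19,19)*5=95 best=272, r--
l=1 r=5: min(19,2)*4=8 best=272, r--
l=1 r=4: min(19,9)*3=27 best=272, r--
l=1 r=3: min(19,14)*2=28 best=272, r--

r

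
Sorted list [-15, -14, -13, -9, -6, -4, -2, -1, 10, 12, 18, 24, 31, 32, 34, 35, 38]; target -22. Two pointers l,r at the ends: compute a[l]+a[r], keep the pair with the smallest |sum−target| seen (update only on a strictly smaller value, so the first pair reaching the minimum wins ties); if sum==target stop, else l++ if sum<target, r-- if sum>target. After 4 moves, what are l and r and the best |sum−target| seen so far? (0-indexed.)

l=0, r=12, best |Δ|=39

l=0 r=16: -15+38=23 d=45 *, r--
l=0 r=15: -15+35=20 d=42 *, r--
l=0 r=14: -15+34=19 d=41 *, r--
l=0 r=13: -15+32=17 d=39 *, r--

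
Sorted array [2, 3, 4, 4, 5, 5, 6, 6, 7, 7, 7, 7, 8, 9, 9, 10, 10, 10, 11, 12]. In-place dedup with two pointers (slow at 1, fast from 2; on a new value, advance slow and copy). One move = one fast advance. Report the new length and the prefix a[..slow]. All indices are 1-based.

length 11; prefix = [2, 3, 4, 5, 6, 7, 8, 9, 10, 11, 12]

(s=1,f=2) a[fast]=3≠a[slow]=2 write a[2]=3 → slow++,fast++
(s=2,f=3) a[fast]=4≠a[slow]=3 write a[3]=4 → slow++,fast++
(s=3,f=4) a[fast]=4=a[slow] dup → fast++
(s=3,f=5) a[fast]=5≠a[slow]=4 write a[4]=5 → slow++,fast++
(s=4,f=6) a[fast]=5=a[slow] dup → fast++
(s=4,f=7) a[fast]=6≠a[slow]=5 write a[5]=6 → slow++,fast++
(s=5,f=8) a[fast]=6=a[slow] dup → fast++
(s=5,f=9) a[fast]=7≠a[slow]=6 write a[6]=7 → slow++,fast++
(s=6,f=10) a[fast]=7=a[slow] dup → fast++
(s=6,f=11) a[fast]=7=a[slow] dup → fast++
(s=6,f=12) a[fast]=7=a[slow] dup → fast++
(s=6,f=13) a[fast]=8≠a[slow]=7 write a[7]=8 → slow++,fast++
(s=7,f=14) a[fast]=9≠a[slow]=8 write a[8]=9 → slow++,fast++
(s=8,f=15) a[fast]=9=a[slow] dup → fast++
(s=8,f=16) a[fast]=10≠a[slow]=9 write a[9]=10 → slow++,fast++
(s=9,f=17) a[fast]=10=a[slow] dup → fast++
(s=9,f=18) a[fast]=10=a[slow] dup → fast++
(s=9,f=19) a[fast]=11≠a[slow]=10 write a[10]=11 → slow++,fast++
(s=10,f=20) a[fast]=12≠a[slow]=11 write a[11]=12 → slow++,fast++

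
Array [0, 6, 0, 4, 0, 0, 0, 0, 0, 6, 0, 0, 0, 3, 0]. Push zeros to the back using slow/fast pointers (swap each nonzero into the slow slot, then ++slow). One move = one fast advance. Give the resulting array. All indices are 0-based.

[6, 4, 6, 3, 0, 0, 0, 0, 0, 0, 0, 0, 0, 0, 0]

slow=0 fast=0: a[fast]=0, fast++
slow=0 fast=1: a[fast]=6≠0 swap→a[0]=6, slow++,fast++
slow=1 fast=2: a[fast]=0, fast++
slow=1 fast=3: a[fast]=4≠0 swap→a[1]=4, slow++,fast++
slow=2 fast=4: a[fast]=0, fast++
slow=2 fast=5: a[fast]=0, fast++
slow=2 fast=6: a[fast]=0, fast++
slow=2 fast=7: a[fast]=0, fast++
slow=2 fast=8: a[fast]=0, fast++
slow=2 fast=9: a[fast]=6≠0 swap→a[2]=6, slow++,fast++
slow=3 fast=10: a[fast]=0, fast++
slow=3 fast=11: a[fast]=0, fast++
slow=3 fast=12: a[fast]=0, fast++
slow=3 fast=13: a[fast]=3≠0 swap→a[3]=3, slow++,fast++
slow=4 fast=14: a[fast]=0, fast++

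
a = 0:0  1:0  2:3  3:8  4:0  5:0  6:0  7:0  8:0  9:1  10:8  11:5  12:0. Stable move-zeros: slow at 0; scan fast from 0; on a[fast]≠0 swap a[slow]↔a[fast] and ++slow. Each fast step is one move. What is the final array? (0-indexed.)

[3, 8, 1, 8, 5, 0, 0, 0, 0, 0, 0, 0, 0]

slow=0 fast=0: a[fast]=0, fast++
slow=0 fast=1: a[fast]=0, fast++
slow=0 fast=2: a[fast]=3≠0 swap→a[0]=3, slow++,fast++
slow=1 fast=3: a[fast]=8≠0 swap→a[1]=8, slow++,fast++
slow=2 fast=4: a[fast]=0, fast++
slow=2 fast=5: a[fast]=0, fast++
slow=2 fast=6: a[fast]=0, fast++
slow=2 fast=7: a[fast]=0, fast++
slow=2 fast=8: a[fast]=0, fast++
slow=2 fast=9: a[fast]=1≠0 swap→a[2]=1, slow++,fast++
slow=3 fast=10: a[fast]=8≠0 swap→a[3]=8, slow++,fast++
slow=4 fast=11: a[fast]=5≠0 swap→a[4]=5, slow++,fast++
slow=5 fast=12: a[fast]=0, fast++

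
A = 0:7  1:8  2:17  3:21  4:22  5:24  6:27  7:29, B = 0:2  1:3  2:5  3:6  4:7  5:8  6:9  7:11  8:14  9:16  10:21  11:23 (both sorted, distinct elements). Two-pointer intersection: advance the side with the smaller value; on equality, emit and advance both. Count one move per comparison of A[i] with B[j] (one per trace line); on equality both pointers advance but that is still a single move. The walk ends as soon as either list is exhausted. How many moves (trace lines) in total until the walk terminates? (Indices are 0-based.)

14 moves

i=0 j=0: 7>2, j++
i=0 j=1: 7>3, j++
i=0 j=2: 7>5, j++
i=0 j=3: 7>6, j++
i=0 j=4: 7==7 emit, i++,j++
i=1 j=5: 8==8 emit, i++,j++
i=2 j=6: 17>9, j++
i=2 j=7: 17>11, j++
i=2 j=8: 17>14, j++
i=2 j=9: 17>16, j++
i=2 j=10: 17<21, i++
i=3 j=10: 21==21 emit, i++,j++
i=4 j=11: 22<23, i++
i=5 j=11: 24>23, j++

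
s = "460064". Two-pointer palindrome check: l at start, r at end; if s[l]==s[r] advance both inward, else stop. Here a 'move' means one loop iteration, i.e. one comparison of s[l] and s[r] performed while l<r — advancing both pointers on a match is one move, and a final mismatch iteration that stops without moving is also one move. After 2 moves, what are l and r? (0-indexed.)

l=2, r=3

l=0 r=5: '4'=='4', l++,r--
l=1 r=4: '6'=='6', l++,r--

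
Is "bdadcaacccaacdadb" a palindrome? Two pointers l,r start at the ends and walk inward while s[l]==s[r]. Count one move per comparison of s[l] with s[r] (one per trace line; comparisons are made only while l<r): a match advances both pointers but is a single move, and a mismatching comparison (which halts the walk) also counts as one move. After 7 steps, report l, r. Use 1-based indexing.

l=8, r=10

l=1 r=17: 'b'=='b', l++,r--
l=2 r=16: 'd'=='d', l++,r--
l=3 r=15: 'a'=='a', l++,r--
l=4 r=14: 'd'=='d', l++,r--
l=5 r=13: 'c'=='c', l++,r--
l=6 r=12: 'a'=='a', l++,r--
l=7 r=11: 'a'=='a', l++,r--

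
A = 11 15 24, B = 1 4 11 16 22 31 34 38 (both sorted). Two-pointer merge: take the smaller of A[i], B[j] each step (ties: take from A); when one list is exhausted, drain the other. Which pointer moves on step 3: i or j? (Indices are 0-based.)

i

[i=0,j=0] A[i]=11>B[j]=1 take 1 → j++
[i=0,j=1] A[i]=11>B[j]=4 take 4 → j++
[i=0,j=2] A[i]=11<=B[j]=11 take 11 → i++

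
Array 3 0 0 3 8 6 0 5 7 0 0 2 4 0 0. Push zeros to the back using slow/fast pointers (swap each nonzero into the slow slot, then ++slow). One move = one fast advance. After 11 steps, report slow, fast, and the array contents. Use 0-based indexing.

slow=0 fast=0: a[fast]=3≠0 swap→a[0]=3, slow++,fast++
slow=1 fast=1: a[fast]=0, fast++
slow=1 fast=2: a[fast]=0, fast++
slow=1 fast=3: a[fast]=3≠0 swap→a[1]=3, slow++,fast++
slow=2 fast=4: a[fast]=8≠0 swap→a[2]=8, slow++,fast++
slow=3 fast=5: a[fast]=6≠0 swap→a[3]=6, slow++,fast++
slow=4 fast=6: a[fast]=0, fast++
slow=4 fast=7: a[fast]=5≠0 swap→a[4]=5, slow++,fast++
slow=5 fast=8: a[fast]=7≠0 swap→a[5]=7, slow++,fast++
slow=6 fast=9: a[fast]=0, fast++
slow=6 fast=10: a[fast]=0, fast++

slow=6, fast=11, a=[3, 3, 8, 6, 5, 7, 0, 0, 0, 0, 0, 2, 4, 0, 0]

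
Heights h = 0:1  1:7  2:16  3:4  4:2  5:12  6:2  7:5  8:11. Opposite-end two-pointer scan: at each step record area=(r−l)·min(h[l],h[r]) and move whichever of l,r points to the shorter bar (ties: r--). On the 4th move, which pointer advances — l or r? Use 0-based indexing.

r

l=0 r=8: min(1,11)*8=8 best=8 *, l++
l=1 r=8: min(7,11)*7=49 best=49 *, l++
l=2 r=8: min(16,11)*6=66 best=66 *, r--
l=2 r=7: min(16,5)*5=25 best=66, r--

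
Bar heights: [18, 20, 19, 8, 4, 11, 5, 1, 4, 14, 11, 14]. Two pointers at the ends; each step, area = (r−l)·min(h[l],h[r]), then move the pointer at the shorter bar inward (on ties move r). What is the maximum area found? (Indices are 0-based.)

l=0 r=11: min(18,14)*11=154 best=154 *, r--
l=0 r=10: min(18,11)*10=110 best=154, r--
l=0 r=9: min(18,14)*9=126 best=154, r--
l=0 r=8: min(18,4)*8=32 best=154, r--
l=0 r=7: min(18,1)*7=7 best=154, r--
l=0 r=6: min(18,5)*6=30 best=154, r--
l=0 r=5: min(18,11)*5=55 best=154, r--
l=0 r=4: min(18,4)*4=16 best=154, r--
l=0 r=3: min(18,8)*3=24 best=154, r--
l=0 r=2: min(18,19)*2=36 best=154, l++
l=1 r=2: min(20,19)*1=19 best=154, r--

max area = 154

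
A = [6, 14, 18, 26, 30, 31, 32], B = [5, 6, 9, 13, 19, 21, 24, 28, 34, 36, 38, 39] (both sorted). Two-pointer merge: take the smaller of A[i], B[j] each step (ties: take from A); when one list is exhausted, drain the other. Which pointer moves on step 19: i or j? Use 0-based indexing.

j

[i=0,j=0] A[i]=6>B[j]=5 take 5 → j++
[i=0,j=1] A[i]=6<=B[j]=6 take 6 → i++
[i=1,j=1] A[i]=14>B[j]=6 take 6 → j++
[i=1,j=2] A[i]=14>B[j]=9 take 9 → j++
[i=1,j=3] A[i]=14>B[j]=13 take 13 → j++
[i=1,j=4] A[i]=14<=B[j]=19 take 14 → i++
[i=2,j=4] A[i]=18<=B[j]=19 take 18 → i++
[i=3,j=4] A[i]=26>B[j]=19 take 19 → j++
[i=3,j=5] A[i]=26>B[j]=21 take 21 → j++
[i=3,j=6] A[i]=26>B[j]=24 take 24 → j++
[i=3,j=7] A[i]=26<=B[j]=28 take 26 → i++
[i=4,j=7] A[i]=30>B[j]=28 take 28 → j++
[i=4,j=8] A[i]=30<=B[j]=34 take 30 → i++
[i=5,j=8] A[i]=31<=B[j]=34 take 31 → i++
[i=6,j=8] A[i]=32<=B[j]=34 take 32 → i++
[i=7,j=8] A done, take B[j]=34 → j++
[i=7,j=9] A done, take B[j]=36 → j++
[i=7,j=10] A done, take B[j]=38 → j++
[i=7,j=11] A done, take B[j]=39 → j++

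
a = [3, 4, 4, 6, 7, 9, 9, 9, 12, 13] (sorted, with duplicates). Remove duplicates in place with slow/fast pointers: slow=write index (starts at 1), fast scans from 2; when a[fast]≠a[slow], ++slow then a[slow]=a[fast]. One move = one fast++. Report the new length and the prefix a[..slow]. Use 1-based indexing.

length 7; prefix = [3, 4, 6, 7, 9, 12, 13]

slow=1 fast=2: a[fast]=4≠a[slow]=3 write a[2]=4, slow++,fast++
slow=2 fast=3: a[fast]=4=a[slow] dup, fast++
slow=2 fast=4: a[fast]=6≠a[slow]=4 write a[3]=6, slow++,fast++
slow=3 fast=5: a[fast]=7≠a[slow]=6 write a[4]=7, slow++,fast++
slow=4 fast=6: a[fast]=9≠a[slow]=7 write a[5]=9, slow++,fast++
slow=5 fast=7: a[fast]=9=a[slow] dup, fast++
slow=5 fast=8: a[fast]=9=a[slow] dup, fast++
slow=5 fast=9: a[fast]=12≠a[slow]=9 write a[6]=12, slow++,fast++
slow=6 fast=10: a[fast]=13≠a[slow]=12 write a[7]=13, slow++,fast++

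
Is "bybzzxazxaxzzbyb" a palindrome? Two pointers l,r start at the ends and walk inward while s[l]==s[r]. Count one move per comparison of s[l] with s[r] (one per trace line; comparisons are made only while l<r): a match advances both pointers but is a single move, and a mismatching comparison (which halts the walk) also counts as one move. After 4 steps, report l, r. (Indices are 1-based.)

l=1 r=16: 'b'=='b', l++,r--
l=2 r=15: 'y'=='y', l++,r--
l=3 r=14: 'b'=='b', l++,r--
l=4 r=13: 'z'=='z', l++,r--

l=5, r=12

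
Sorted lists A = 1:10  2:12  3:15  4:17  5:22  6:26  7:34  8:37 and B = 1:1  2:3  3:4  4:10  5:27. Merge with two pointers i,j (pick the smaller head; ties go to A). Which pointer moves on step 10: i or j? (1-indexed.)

i=1 j=1: A[i]=10>B[j]=1 take 1, j++
i=1 j=2: A[i]=10>B[j]=3 take 3, j++
i=1 j=3: A[i]=10>B[j]=4 take 4, j++
i=1 j=4: A[i]=10<=B[j]=10 take 10, i++
i=2 j=4: A[i]=12>B[j]=10 take 10, j++
i=2 j=5: A[i]=12<=B[j]=27 take 12, i++
i=3 j=5: A[i]=15<=B[j]=27 take 15, i++
i=4 j=5: A[i]=17<=B[j]=27 take 17, i++
i=5 j=5: A[i]=22<=B[j]=27 take 22, i++
i=6 j=5: A[i]=26<=B[j]=27 take 26, i++

i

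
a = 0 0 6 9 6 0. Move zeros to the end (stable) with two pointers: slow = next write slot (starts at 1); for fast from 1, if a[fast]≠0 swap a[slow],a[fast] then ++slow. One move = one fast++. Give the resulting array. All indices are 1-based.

[6, 9, 6, 0, 0, 0]

(s=1,f=1) a[fast]=0 → fast++
(s=1,f=2) a[fast]=0 → fast++
(s=1,f=3) a[fast]=6≠0 swap→a[1]=6 → slow++,fast++
(s=2,f=4) a[fast]=9≠0 swap→a[2]=9 → slow++,fast++
(s=3,f=5) a[fast]=6≠0 swap→a[3]=6 → slow++,fast++
(s=4,f=6) a[fast]=0 → fast++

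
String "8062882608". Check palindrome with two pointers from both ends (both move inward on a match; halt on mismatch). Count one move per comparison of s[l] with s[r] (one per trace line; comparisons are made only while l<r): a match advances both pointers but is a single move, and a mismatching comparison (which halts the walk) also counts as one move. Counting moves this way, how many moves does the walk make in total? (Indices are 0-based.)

5 moves

[0,9] '8'=='8' → l++,r--
[1,8] '0'=='0' → l++,r--
[2,7] '6'=='6' → l++,r--
[3,6] '2'=='2' → l++,r--
[4,5] '8'=='8' → l++,r--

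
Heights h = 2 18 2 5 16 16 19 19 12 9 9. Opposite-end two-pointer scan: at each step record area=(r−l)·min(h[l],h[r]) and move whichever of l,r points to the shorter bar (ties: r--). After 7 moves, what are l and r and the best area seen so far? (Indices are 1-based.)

l=1 r=11: min(2,9)*10=20 best=20 *, l++
l=2 r=11: min(18,9)*9=81 best=81 *, r--
l=2 r=10: min(18,9)*8=72 best=81, r--
l=2 r=9: min(18,12)*7=84 best=84 *, r--
l=2 r=8: min(18,19)*6=108 best=108 *, l++
l=3 r=8: min(2,19)*5=10 best=108, l++
l=4 r=8: min(5,19)*4=20 best=108, l++

l=5, r=8, best area=108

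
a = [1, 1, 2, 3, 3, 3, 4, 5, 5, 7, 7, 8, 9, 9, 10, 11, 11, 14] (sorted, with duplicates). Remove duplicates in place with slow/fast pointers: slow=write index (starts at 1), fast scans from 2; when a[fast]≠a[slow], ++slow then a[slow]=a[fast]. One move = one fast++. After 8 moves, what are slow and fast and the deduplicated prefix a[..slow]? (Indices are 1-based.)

slow=1 fast=2: a[fast]=1=a[slow] dup, fast++
slow=1 fast=3: a[fast]=2≠a[slow]=1 write a[2]=2, slow++,fast++
slow=2 fast=4: a[fast]=3≠a[slow]=2 write a[3]=3, slow++,fast++
slow=3 fast=5: a[fast]=3=a[slow] dup, fast++
slow=3 fast=6: a[fast]=3=a[slow] dup, fast++
slow=3 fast=7: a[fast]=4≠a[slow]=3 write a[4]=4, slow++,fast++
slow=4 fast=8: a[fast]=5≠a[slow]=4 write a[5]=5, slow++,fast++
slow=5 fast=9: a[fast]=5=a[slow] dup, fast++

slow=5, fast=10, prefix=[1, 2, 3, 4, 5]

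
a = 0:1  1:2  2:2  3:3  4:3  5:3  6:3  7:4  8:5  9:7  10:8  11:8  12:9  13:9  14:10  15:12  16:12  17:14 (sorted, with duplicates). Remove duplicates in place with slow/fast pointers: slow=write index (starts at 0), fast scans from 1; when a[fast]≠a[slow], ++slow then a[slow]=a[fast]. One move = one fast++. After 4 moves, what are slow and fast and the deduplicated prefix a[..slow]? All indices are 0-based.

slow=2, fast=5, prefix=[1, 2, 3]

slow=0 fast=1: a[fast]=2≠a[slow]=1 write a[1]=2, slow++,fast++
slow=1 fast=2: a[fast]=2=a[slow] dup, fast++
slow=1 fast=3: a[fast]=3≠a[slow]=2 write a[2]=3, slow++,fast++
slow=2 fast=4: a[fast]=3=a[slow] dup, fast++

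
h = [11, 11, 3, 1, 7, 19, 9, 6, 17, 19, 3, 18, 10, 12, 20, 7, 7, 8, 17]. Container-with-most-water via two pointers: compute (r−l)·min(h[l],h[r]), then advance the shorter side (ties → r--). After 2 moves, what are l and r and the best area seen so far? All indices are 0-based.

l=0 r=18: min(11,17)*18=198 best=198 *, l++
l=1 r=18: min(11,17)*17=187 best=198, l++

l=2, r=18, best area=198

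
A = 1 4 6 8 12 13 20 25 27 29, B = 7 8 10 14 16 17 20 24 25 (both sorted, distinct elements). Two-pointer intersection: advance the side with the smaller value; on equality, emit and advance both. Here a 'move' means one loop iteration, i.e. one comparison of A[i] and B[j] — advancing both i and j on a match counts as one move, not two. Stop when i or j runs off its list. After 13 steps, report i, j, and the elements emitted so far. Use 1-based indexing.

i=1 j=1: 1<7, i++
i=2 j=1: 4<7, i++
i=3 j=1: 6<7, i++
i=4 j=1: 8>7, j++
i=4 j=2: 8==8 emit, i++,j++
i=5 j=3: 12>10, j++
i=5 j=4: 12<14, i++
i=6 j=4: 13<14, i++
i=7 j=4: 20>14, j++
i=7 j=5: 20>16, j++
i=7 j=6: 20>17, j++
i=7 j=7: 20==20 emit, i++,j++
i=8 j=8: 25>24, j++

i=8, j=9, emitted=[8, 20]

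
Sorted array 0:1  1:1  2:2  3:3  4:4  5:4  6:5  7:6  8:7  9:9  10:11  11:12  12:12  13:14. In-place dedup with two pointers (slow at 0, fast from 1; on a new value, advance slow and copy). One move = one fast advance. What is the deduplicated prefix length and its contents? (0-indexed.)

length 11; prefix = [1, 2, 3, 4, 5, 6, 7, 9, 11, 12, 14]

slow=0 fast=1: a[fast]=1=a[slow] dup, fast++
slow=0 fast=2: a[fast]=2≠a[slow]=1 write a[1]=2, slow++,fast++
slow=1 fast=3: a[fast]=3≠a[slow]=2 write a[2]=3, slow++,fast++
slow=2 fast=4: a[fast]=4≠a[slow]=3 write a[3]=4, slow++,fast++
slow=3 fast=5: a[fast]=4=a[slow] dup, fast++
slow=3 fast=6: a[fast]=5≠a[slow]=4 write a[4]=5, slow++,fast++
slow=4 fast=7: a[fast]=6≠a[slow]=5 write a[5]=6, slow++,fast++
slow=5 fast=8: a[fast]=7≠a[slow]=6 write a[6]=7, slow++,fast++
slow=6 fast=9: a[fast]=9≠a[slow]=7 write a[7]=9, slow++,fast++
slow=7 fast=10: a[fast]=11≠a[slow]=9 write a[8]=11, slow++,fast++
slow=8 fast=11: a[fast]=12≠a[slow]=11 write a[9]=12, slow++,fast++
slow=9 fast=12: a[fast]=12=a[slow] dup, fast++
slow=9 fast=13: a[fast]=14≠a[slow]=12 write a[10]=14, slow++,fast++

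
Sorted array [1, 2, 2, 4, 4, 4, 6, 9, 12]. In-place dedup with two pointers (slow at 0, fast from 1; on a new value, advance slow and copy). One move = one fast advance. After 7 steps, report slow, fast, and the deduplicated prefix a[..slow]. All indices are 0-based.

(s=0,f=1) a[fast]=2≠a[slow]=1 write a[1]=2 → slow++,fast++
(s=1,f=2) a[fast]=2=a[slow] dup → fast++
(s=1,f=3) a[fast]=4≠a[slow]=2 write a[2]=4 → slow++,fast++
(s=2,f=4) a[fast]=4=a[slow] dup → fast++
(s=2,f=5) a[fast]=4=a[slow] dup → fast++
(s=2,f=6) a[fast]=6≠a[slow]=4 write a[3]=6 → slow++,fast++
(s=3,f=7) a[fast]=9≠a[slow]=6 write a[4]=9 → slow++,fast++

slow=4, fast=8, prefix=[1, 2, 4, 6, 9]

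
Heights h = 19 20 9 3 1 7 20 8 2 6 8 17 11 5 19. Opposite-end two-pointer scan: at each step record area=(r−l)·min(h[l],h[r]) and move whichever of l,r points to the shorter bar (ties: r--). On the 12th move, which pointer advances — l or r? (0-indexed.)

[0,14] min(19,19)*14=266 best=266 * → r--
[0,13] min(19,5)*13=65 best=266 → r--
[0,12] min(19,11)*12=132 best=266 → r--
[0,11] min(19,17)*11=187 best=266 → r--
[0,10] min(19,8)*10=80 best=266 → r--
[0,9] min(19,6)*9=54 best=266 → r--
[0,8] min(19,2)*8=16 best=266 → r--
[0,7] min(19,8)*7=56 best=266 → r--
[0,6] min(19,20)*6=114 best=266 → l++
[1,6] min(20,20)*5=100 best=266 → r--
[1,5] min(20,7)*4=28 best=266 → r--
[1,4] min(20,1)*3=3 best=266 → r--

r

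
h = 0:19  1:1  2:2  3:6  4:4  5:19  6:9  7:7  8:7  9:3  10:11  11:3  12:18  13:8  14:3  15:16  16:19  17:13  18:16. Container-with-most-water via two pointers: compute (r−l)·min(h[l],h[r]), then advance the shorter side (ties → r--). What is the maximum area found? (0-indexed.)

[0,18] min(19,16)*18=288 best=288 * → r--
[0,17] min(19,13)*17=221 best=288 → r--
[0,16] min(19,19)*16=304 best=304 * → r--
[0,15] min(19,16)*15=240 best=304 → r--
[0,14] min(19,3)*14=42 best=304 → r--
[0,13] min(19,8)*13=104 best=304 → r--
[0,12] min(19,18)*12=216 best=304 → r--
[0,11] min(19,3)*11=33 best=304 → r--
[0,10] min(19,11)*10=110 best=304 → r--
[0,9] min(19,3)*9=27 best=304 → r--
[0,8] min(19,7)*8=56 best=304 → r--
[0,7] min(19,7)*7=49 best=304 → r--
[0,6] min(19,9)*6=54 best=304 → r--
[0,5] min(19,19)*5=95 best=304 → r--
[0,4] min(19,4)*4=16 best=304 → r--
[0,3] min(19,6)*3=18 best=304 → r--
[0,2] min(19,2)*2=4 best=304 → r--
[0,1] min(19,1)*1=1 best=304 → r--

max area = 304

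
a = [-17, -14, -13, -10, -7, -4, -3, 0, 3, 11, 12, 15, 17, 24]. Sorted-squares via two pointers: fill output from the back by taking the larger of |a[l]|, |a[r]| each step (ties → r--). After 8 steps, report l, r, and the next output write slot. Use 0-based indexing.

l=0 r=13: |-17|<=|24| out[13]=576, r--
l=0 r=12: |-17|<=|17| out[12]=289, r--
l=0 r=11: |-17|>|15| out[11]=289, l++
l=1 r=11: |-14|<=|15| out[10]=225, r--
l=1 r=10: |-14|>|12| out[9]=196, l++
l=2 r=10: |-13|>|12| out[8]=169, l++
l=3 r=10: |-10|<=|12| out[7]=144, r--
l=3 r=9: |-10|<=|11| out[6]=121, r--

l=3, r=8, next write slot=5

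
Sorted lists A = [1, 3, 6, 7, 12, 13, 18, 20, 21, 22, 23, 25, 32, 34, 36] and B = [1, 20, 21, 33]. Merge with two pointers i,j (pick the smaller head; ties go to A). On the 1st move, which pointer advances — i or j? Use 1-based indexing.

[i=1,j=1] A[i]=1<=B[j]=1 take 1 → i++

i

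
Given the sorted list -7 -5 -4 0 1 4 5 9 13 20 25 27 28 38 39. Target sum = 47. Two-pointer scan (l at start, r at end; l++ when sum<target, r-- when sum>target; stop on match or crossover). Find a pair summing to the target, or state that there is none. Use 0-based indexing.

(9, 38)

[0,14] -7+39=32 <47 → l++
[1,14] -5+39=34 <47 → l++
[2,14] -4+39=35 <47 → l++
[3,14] 0+39=39 <47 → l++
[4,14] 1+39=40 <47 → l++
[5,14] 4+39=43 <47 → l++
[6,14] 5+39=44 <47 → l++
[7,14] 9+39=48 >47 → r--
[7,13] 9+38=47 → found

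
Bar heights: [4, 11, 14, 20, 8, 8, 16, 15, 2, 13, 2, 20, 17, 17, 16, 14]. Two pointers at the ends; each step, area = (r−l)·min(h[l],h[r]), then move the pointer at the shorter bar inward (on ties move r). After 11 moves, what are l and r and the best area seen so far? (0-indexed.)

l=3, r=7, best area=182

[0,15] min(4,14)*15=60 best=60 * → l++
[1,15] min(11,14)*14=154 best=154 * → l++
[2,15] min(14,14)*13=182 best=182 * → r--
[2,14] min(14,16)*12=168 best=182 → l++
[3,14] min(20,16)*11=176 best=182 → r--
[3,13] min(20,17)*10=170 best=182 → r--
[3,12] min(20,17)*9=153 best=182 → r--
[3,11] min(20,20)*8=160 best=182 → r--
[3,10] min(20,2)*7=14 best=182 → r--
[3,9] min(20,13)*6=78 best=182 → r--
[3,8] min(20,2)*5=10 best=182 → r--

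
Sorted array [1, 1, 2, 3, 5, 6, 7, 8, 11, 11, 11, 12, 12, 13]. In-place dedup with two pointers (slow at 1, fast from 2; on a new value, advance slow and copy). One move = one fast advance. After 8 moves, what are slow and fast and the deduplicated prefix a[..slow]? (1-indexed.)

slow=8, fast=10, prefix=[1, 2, 3, 5, 6, 7, 8, 11]

slow=1 fast=2: a[fast]=1=a[slow] dup, fast++
slow=1 fast=3: a[fast]=2≠a[slow]=1 write a[2]=2, slow++,fast++
slow=2 fast=4: a[fast]=3≠a[slow]=2 write a[3]=3, slow++,fast++
slow=3 fast=5: a[fast]=5≠a[slow]=3 write a[4]=5, slow++,fast++
slow=4 fast=6: a[fast]=6≠a[slow]=5 write a[5]=6, slow++,fast++
slow=5 fast=7: a[fast]=7≠a[slow]=6 write a[6]=7, slow++,fast++
slow=6 fast=8: a[fast]=8≠a[slow]=7 write a[7]=8, slow++,fast++
slow=7 fast=9: a[fast]=11≠a[slow]=8 write a[8]=11, slow++,fast++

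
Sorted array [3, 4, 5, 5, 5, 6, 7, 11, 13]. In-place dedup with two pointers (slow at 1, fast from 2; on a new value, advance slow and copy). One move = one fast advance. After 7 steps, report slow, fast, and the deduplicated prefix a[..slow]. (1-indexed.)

slow=1 fast=2: a[fast]=4≠a[slow]=3 write a[2]=4, slow++,fast++
slow=2 fast=3: a[fast]=5≠a[slow]=4 write a[3]=5, slow++,fast++
slow=3 fast=4: a[fast]=5=a[slow] dup, fast++
slow=3 fast=5: a[fast]=5=a[slow] dup, fast++
slow=3 fast=6: a[fast]=6≠a[slow]=5 write a[4]=6, slow++,fast++
slow=4 fast=7: a[fast]=7≠a[slow]=6 write a[5]=7, slow++,fast++
slow=5 fast=8: a[fast]=11≠a[slow]=7 write a[6]=11, slow++,fast++

slow=6, fast=9, prefix=[3, 4, 5, 6, 7, 11]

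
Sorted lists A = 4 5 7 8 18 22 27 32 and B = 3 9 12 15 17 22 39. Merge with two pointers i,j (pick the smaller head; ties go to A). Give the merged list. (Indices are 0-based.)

[3, 4, 5, 7, 8, 9, 12, 15, 17, 18, 22, 22, 27, 32, 39]

i=0 j=0: A[i]=4>B[j]=3 take 3, j++
i=0 j=1: A[i]=4<=B[j]=9 take 4, i++
i=1 j=1: A[i]=5<=B[j]=9 take 5, i++
i=2 j=1: A[i]=7<=B[j]=9 take 7, i++
i=3 j=1: A[i]=8<=B[j]=9 take 8, i++
i=4 j=1: A[i]=18>B[j]=9 take 9, j++
i=4 j=2: A[i]=18>B[j]=12 take 12, j++
i=4 j=3: A[i]=18>B[j]=15 take 15, j++
i=4 j=4: A[i]=18>B[j]=17 take 17, j++
i=4 j=5: A[i]=18<=B[j]=22 take 18, i++
i=5 j=5: A[i]=22<=B[j]=22 take 22, i++
i=6 j=5: A[i]=27>B[j]=22 take 22, j++
i=6 j=6: A[i]=27<=B[j]=39 take 27, i++
i=7 j=6: A[i]=32<=B[j]=39 take 32, i++
i=8 j=6: A done, take B[j]=39, j++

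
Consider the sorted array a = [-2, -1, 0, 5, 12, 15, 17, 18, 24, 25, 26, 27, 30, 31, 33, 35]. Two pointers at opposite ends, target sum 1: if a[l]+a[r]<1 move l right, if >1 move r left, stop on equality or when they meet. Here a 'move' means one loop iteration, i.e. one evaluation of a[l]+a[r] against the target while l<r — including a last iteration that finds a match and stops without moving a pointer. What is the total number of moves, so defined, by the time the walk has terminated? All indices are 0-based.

15 moves

[0,15] -2+35=33 >1 → r--
[0,14] -2+33=31 >1 → r--
[0,13] -2+31=29 >1 → r--
[0,12] -2+30=28 >1 → r--
[0,11] -2+27=25 >1 → r--
[0,10] -2+26=24 >1 → r--
[0,9] -2+25=23 >1 → r--
[0,8] -2+24=22 >1 → r--
[0,7] -2+18=16 >1 → r--
[0,6] -2+17=15 >1 → r--
[0,5] -2+15=13 >1 → r--
[0,4] -2+12=10 >1 → r--
[0,3] -2+5=3 >1 → r--
[0,2] -2+0=-2 <1 → l++
[1,2] -1+0=-1 <1 → l++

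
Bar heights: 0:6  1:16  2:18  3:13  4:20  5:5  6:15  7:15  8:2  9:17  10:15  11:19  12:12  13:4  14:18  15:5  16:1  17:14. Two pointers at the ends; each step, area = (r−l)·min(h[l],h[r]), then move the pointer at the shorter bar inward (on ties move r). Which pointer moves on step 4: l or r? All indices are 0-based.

r

l=0 r=17: min(6,14)*17=102 best=102 *, l++
l=1 r=17: min(16,14)*16=224 best=224 *, r--
l=1 r=16: min(16,1)*15=15 best=224, r--
l=1 r=15: min(16,5)*14=70 best=224, r--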